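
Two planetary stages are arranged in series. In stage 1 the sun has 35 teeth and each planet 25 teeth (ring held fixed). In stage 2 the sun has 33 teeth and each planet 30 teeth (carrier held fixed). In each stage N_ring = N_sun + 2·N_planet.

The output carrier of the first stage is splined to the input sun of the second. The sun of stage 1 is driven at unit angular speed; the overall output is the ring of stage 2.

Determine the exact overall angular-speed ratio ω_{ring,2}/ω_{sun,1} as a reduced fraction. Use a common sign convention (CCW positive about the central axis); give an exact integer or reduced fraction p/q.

-77/744

Stage 1: N_ring = 35 + 2·25 = 85
Stage 1: 35(ω_s−ω_c) = −85(ω_r−ω_c),  ω_r=0, ω_s=1
Stage 1: 35(1−ω_c) = −85(0−ω_c)  ⇒  120ω_c = 35  ⇒  ω_c = 7/24
  ⇒ ω_c¹/ω_s¹ = 7/24
Stage 2: N_ring = 33 + 2·30 = 93
Stage 2: 33(ω_s−ω_c) = −93(ω_r−ω_c),  ω_c=0, ω_s=1
Stage 2: ω_r = 0 − (33/93)(1−0) = -11/31
  ⇒ ω_r²/ω_s² = -11/31
Coupling ω_s² = ω_c¹ ⇒ overall = 7/24 × -11/31 = -77/744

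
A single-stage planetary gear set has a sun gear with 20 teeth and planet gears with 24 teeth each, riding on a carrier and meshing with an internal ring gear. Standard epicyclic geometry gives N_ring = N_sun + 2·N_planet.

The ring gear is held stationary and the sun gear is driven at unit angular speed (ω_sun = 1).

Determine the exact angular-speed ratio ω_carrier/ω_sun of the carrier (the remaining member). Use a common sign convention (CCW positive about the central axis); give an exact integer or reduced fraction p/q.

N_ring = 20 + 2·24 = 68
20(ω_s−ω_c) = −68(ω_r−ω_c),  ω_r=0, ω_s=1
20(1−ω_c) = −68(0−ω_c)  ⇒  88ω_c = 20  ⇒  ω_c = 5/22
ω_c/ω_s = 5/22

5/22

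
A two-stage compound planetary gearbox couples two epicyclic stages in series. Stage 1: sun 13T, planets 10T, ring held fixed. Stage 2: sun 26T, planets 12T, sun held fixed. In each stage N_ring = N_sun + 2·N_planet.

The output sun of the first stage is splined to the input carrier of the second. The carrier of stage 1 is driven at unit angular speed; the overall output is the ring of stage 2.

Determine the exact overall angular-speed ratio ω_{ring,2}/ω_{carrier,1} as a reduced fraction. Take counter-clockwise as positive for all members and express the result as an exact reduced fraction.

Stage 1: N_ring = 13 + 2·10 = 33
Stage 1: 13(ω_s−ω_c) = −33(ω_r−ω_c),  ω_r=0, ω_c=1
Stage 1: ω_s = 1 − (33/13)(0−1) = 46/13
  ⇒ ω_s¹/ω_c¹ = 46/13
Stage 2: N_ring = 26 + 2·12 = 50
Stage 2: 26(ω_s−ω_c) = −50(ω_r−ω_c),  ω_s=0, ω_c=1
Stage 2: ω_r = 1 − (26/50)(0−1) = 38/25
  ⇒ ω_r²/ω_c² = 38/25
Coupling ω_c² = ω_s¹ ⇒ overall = 46/13 × 38/25 = 1748/325

1748/325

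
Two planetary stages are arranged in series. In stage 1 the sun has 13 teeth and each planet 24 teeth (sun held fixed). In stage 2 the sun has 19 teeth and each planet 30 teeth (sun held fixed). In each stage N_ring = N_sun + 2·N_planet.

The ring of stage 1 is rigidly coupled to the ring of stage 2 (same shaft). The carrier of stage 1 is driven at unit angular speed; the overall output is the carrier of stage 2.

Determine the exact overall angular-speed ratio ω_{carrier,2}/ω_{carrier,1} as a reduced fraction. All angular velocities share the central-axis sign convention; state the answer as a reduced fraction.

Stage 1: N_ring = 13 + 2·24 = 61
Stage 1: 13(ω_s−ω_c) = −61(ω_r−ω_c),  ω_s=0, ω_c=1
Stage 1: ω_r = 1 − (13/61)(0−1) = 74/61
  ⇒ ω_r¹/ω_c¹ = 74/61
Stage 2: N_ring = 19 + 2·30 = 79
Stage 2: 19(ω_s−ω_c) = −79(ω_r−ω_c),  ω_s=0, ω_r=1
Stage 2: 19(0−ω_c) = −79(1−ω_c)  ⇒  98ω_c = 79  ⇒  ω_c = 79/98
  ⇒ ω_c²/ω_r² = 79/98
Coupling ω_r² = ω_r¹ ⇒ overall = 74/61 × 79/98 = 2923/2989

2923/2989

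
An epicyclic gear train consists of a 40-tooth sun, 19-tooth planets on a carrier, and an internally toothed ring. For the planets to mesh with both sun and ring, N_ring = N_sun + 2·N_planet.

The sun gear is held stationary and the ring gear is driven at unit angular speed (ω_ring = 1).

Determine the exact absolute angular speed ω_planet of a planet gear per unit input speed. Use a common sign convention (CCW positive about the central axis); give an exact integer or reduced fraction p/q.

39/19

N_ring = 40 + 2·19 = 78
40(ω_s−ω_c) = −78(ω_r−ω_c),  ω_s=0, ω_r=1
40(0−ω_c) = −78(1−ω_c)  ⇒  118ω_c = 78  ⇒  ω_c = 39/59
sun–planet: 40·(0−39/59) = −19·(ω_p−ω_c)  ⇒  ω_p−ω_c = −(40/19)·(-39/59) = 1560/1121
ω_p = 39/59 + 1560/1121 = 39/19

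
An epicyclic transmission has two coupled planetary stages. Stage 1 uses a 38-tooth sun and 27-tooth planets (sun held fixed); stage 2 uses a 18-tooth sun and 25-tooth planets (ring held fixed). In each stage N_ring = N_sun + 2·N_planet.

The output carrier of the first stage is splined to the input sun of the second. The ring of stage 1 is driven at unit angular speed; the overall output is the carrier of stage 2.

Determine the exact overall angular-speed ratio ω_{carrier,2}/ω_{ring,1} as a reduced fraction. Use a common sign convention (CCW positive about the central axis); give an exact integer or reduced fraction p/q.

Stage 1: N_ring = 38 + 2·27 = 92
Stage 1: 38(ω_s−ω_c) = −92(ω_r−ω_c),  ω_s=0, ω_r=1
Stage 1: 38(0−ω_c) = −92(1−ω_c)  ⇒  130ω_c = 92  ⇒  ω_c = 46/65
  ⇒ ω_c¹/ω_r¹ = 46/65
Stage 2: N_ring = 18 + 2·25 = 68
Stage 2: 18(ω_s−ω_c) = −68(ω_r−ω_c),  ω_r=0, ω_s=1
Stage 2: 18(1−ω_c) = −68(0−ω_c)  ⇒  86ω_c = 18  ⇒  ω_c = 9/43
  ⇒ ω_c²/ω_s² = 9/43
Coupling ω_s² = ω_c¹ ⇒ overall = 46/65 × 9/43 = 414/2795

414/2795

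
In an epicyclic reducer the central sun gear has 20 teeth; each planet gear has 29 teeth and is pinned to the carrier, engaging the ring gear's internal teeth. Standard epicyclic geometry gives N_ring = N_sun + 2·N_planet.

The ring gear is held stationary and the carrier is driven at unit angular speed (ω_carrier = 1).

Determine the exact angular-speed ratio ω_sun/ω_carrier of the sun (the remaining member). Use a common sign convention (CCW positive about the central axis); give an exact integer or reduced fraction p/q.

N_ring = 20 + 2·29 = 78
20(ω_s−ω_c) = −78(ω_r−ω_c),  ω_r=0, ω_c=1
ω_s = 1 − (78/20)(0−1) = 49/10
ω_s/ω_c = 49/10

49/10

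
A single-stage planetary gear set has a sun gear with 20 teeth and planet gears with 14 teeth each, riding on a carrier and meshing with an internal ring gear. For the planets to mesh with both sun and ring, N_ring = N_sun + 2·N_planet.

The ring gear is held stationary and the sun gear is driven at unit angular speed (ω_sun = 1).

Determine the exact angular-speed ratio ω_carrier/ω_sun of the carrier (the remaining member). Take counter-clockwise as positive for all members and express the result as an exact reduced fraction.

N_ring = 20 + 2·14 = 48
20(ω_s−ω_c) = −48(ω_r−ω_c),  ω_r=0, ω_s=1
20(1−ω_c) = −48(0−ω_c)  ⇒  68ω_c = 20  ⇒  ω_c = 5/17
ω_c/ω_s = 5/17

5/17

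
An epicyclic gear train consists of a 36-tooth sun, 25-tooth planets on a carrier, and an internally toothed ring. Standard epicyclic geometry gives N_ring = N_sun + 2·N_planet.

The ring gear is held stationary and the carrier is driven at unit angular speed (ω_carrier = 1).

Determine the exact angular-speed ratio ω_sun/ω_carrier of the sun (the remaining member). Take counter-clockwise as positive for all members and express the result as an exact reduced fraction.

61/18

N_ring = 36 + 2·25 = 86
36(ω_s−ω_c) = −86(ω_r−ω_c),  ω_r=0, ω_c=1
ω_s = 1 − (86/36)(0−1) = 61/18
ω_s/ω_c = 61/18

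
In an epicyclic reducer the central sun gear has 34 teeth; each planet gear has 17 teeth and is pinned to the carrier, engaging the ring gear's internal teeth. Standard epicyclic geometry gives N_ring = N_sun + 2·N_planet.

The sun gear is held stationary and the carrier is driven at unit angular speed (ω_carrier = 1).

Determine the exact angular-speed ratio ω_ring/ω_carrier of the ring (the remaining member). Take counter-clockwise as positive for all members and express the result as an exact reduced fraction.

3/2

N_ring = 34 + 2·17 = 68
34(ω_s−ω_c) = −68(ω_r−ω_c),  ω_s=0, ω_c=1
ω_r = 1 − (34/68)(0−1) = 3/2
ω_r/ω_c = 3/2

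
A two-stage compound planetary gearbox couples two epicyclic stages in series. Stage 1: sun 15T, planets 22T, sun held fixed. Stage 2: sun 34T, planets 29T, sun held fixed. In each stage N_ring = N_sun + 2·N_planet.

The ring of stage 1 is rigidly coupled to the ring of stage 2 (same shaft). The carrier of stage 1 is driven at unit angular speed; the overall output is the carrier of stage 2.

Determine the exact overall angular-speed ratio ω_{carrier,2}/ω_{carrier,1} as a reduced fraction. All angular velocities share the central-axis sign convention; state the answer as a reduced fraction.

3404/3717

Stage 1: N_ring = 15 + 2·22 = 59
Stage 1: 15(ω_s−ω_c) = −59(ω_r−ω_c),  ω_s=0, ω_c=1
Stage 1: ω_r = 1 − (15/59)(0−1) = 74/59
  ⇒ ω_r¹/ω_c¹ = 74/59
Stage 2: N_ring = 34 + 2·29 = 92
Stage 2: 34(ω_s−ω_c) = −92(ω_r−ω_c),  ω_s=0, ω_r=1
Stage 2: 34(0−ω_c) = −92(1−ω_c)  ⇒  126ω_c = 92  ⇒  ω_c = 46/63
  ⇒ ω_c²/ω_r² = 46/63
Coupling ω_r² = ω_r¹ ⇒ overall = 74/59 × 46/63 = 3404/3717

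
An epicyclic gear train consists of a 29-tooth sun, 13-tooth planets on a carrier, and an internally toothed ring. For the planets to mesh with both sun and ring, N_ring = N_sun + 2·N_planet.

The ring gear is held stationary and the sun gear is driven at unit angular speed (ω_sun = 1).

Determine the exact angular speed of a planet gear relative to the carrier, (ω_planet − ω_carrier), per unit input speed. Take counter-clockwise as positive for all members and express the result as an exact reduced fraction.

-1595/1092

N_ring = 29 + 2·13 = 55
29(ω_s−ω_c) = −55(ω_r−ω_c),  ω_r=0, ω_s=1
29(1−ω_c) = −55(0−ω_c)  ⇒  84ω_c = 29  ⇒  ω_c = 29/84
sun–planet: 29·(1−29/84) = −13·(ω_p−ω_c)  ⇒  ω_p−ω_c = −(29/13)·(55/84) = -1595/1092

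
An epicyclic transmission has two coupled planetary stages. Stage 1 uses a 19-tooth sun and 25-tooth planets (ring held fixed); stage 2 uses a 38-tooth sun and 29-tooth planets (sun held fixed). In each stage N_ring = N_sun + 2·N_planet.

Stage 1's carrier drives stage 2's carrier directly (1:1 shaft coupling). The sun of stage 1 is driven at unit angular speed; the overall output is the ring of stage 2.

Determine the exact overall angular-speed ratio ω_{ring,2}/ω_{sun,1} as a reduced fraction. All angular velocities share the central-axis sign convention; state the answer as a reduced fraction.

Stage 1: N_ring = 19 + 2·25 = 69
Stage 1: 19(ω_s−ω_c) = −69(ω_r−ω_c),  ω_r=0, ω_s=1
Stage 1: 19(1−ω_c) = −69(0−ω_c)  ⇒  88ω_c = 19  ⇒  ω_c = 19/88
  ⇒ ω_c¹/ω_s¹ = 19/88
Stage 2: N_ring = 38 + 2·29 = 96
Stage 2: 38(ω_s−ω_c) = −96(ω_r−ω_c),  ω_s=0, ω_c=1
Stage 2: ω_r = 1 − (38/96)(0−1) = 67/48
  ⇒ ω_r²/ω_c² = 67/48
Coupling ω_c² = ω_c¹ ⇒ overall = 19/88 × 67/48 = 1273/4224

1273/4224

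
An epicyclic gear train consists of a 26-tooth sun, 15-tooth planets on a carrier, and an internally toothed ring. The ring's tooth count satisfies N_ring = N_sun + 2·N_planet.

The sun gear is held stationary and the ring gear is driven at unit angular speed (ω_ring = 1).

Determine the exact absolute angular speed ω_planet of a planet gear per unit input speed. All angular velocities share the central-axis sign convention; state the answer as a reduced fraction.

28/15

N_ring = 26 + 2·15 = 56
26(ω_s−ω_c) = −56(ω_r−ω_c),  ω_s=0, ω_r=1
26(0−ω_c) = −56(1−ω_c)  ⇒  82ω_c = 56  ⇒  ω_c = 28/41
sun–planet: 26·(0−28/41) = −15·(ω_p−ω_c)  ⇒  ω_p−ω_c = −(26/15)·(-28/41) = 728/615
ω_p = 28/41 + 728/615 = 28/15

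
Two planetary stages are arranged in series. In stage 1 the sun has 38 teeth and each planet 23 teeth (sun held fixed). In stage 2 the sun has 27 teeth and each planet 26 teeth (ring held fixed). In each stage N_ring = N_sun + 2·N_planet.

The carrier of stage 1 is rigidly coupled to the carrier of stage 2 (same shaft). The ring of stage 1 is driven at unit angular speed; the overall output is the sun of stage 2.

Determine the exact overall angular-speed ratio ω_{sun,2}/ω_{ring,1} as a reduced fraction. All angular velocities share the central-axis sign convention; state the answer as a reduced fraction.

1484/549

Stage 1: N_ring = 38 + 2·23 = 84
Stage 1: 38(ω_s−ω_c) = −84(ω_r−ω_c),  ω_s=0, ω_r=1
Stage 1: 38(0−ω_c) = −84(1−ω_c)  ⇒  122ω_c = 84  ⇒  ω_c = 42/61
  ⇒ ω_c¹/ω_r¹ = 42/61
Stage 2: N_ring = 27 + 2·26 = 79
Stage 2: 27(ω_s−ω_c) = −79(ω_r−ω_c),  ω_r=0, ω_c=1
Stage 2: ω_s = 1 − (79/27)(0−1) = 106/27
  ⇒ ω_s²/ω_c² = 106/27
Coupling ω_c² = ω_c¹ ⇒ overall = 42/61 × 106/27 = 1484/549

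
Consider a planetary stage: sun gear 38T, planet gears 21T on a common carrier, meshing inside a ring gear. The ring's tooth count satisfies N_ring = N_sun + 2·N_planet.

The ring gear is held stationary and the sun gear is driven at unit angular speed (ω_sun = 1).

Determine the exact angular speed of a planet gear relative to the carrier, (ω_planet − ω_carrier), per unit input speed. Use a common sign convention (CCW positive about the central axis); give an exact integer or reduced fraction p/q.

N_ring = 38 + 2·21 = 80
38(ω_s−ω_c) = −80(ω_r−ω_c),  ω_r=0, ω_s=1
38(1−ω_c) = −80(0−ω_c)  ⇒  118ω_c = 38  ⇒  ω_c = 19/59
sun–planet: 38·(1−19/59) = −21·(ω_p−ω_c)  ⇒  ω_p−ω_c = −(38/21)·(40/59) = -1520/1239

-1520/1239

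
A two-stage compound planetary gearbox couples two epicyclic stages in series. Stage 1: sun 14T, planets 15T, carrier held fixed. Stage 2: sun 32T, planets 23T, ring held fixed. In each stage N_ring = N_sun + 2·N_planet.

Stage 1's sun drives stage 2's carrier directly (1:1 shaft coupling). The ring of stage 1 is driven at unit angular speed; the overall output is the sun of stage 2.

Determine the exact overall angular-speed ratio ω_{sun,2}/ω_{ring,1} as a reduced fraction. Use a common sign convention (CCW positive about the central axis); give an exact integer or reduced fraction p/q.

-605/56

Stage 1: N_ring = 14 + 2·15 = 44
Stage 1: 14(ω_s−ω_c) = −44(ω_r−ω_c),  ω_c=0, ω_r=1
Stage 1: ω_s = 0 − (44/14)(1−0) = -22/7
  ⇒ ω_s¹/ω_r¹ = -22/7
Stage 2: N_ring = 32 + 2·23 = 78
Stage 2: 32(ω_s−ω_c) = −78(ω_r−ω_c),  ω_r=0, ω_c=1
Stage 2: ω_s = 1 − (78/32)(0−1) = 55/16
  ⇒ ω_s²/ω_c² = 55/16
Coupling ω_c² = ω_s¹ ⇒ overall = -22/7 × 55/16 = -605/56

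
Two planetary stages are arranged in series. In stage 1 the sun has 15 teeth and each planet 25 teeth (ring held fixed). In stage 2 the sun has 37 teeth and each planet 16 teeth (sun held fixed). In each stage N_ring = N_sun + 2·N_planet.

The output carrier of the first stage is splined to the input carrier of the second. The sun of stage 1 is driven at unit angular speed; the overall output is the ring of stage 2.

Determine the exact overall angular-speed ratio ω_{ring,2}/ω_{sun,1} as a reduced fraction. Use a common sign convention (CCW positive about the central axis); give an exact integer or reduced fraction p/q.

53/184

Stage 1: N_ring = 15 + 2·25 = 65
Stage 1: 15(ω_s−ω_c) = −65(ω_r−ω_c),  ω_r=0, ω_s=1
Stage 1: 15(1−ω_c) = −65(0−ω_c)  ⇒  80ω_c = 15  ⇒  ω_c = 3/16
  ⇒ ω_c¹/ω_s¹ = 3/16
Stage 2: N_ring = 37 + 2·16 = 69
Stage 2: 37(ω_s−ω_c) = −69(ω_r−ω_c),  ω_s=0, ω_c=1
Stage 2: ω_r = 1 − (37/69)(0−1) = 106/69
  ⇒ ω_r²/ω_c² = 106/69
Coupling ω_c² = ω_c¹ ⇒ overall = 3/16 × 106/69 = 53/184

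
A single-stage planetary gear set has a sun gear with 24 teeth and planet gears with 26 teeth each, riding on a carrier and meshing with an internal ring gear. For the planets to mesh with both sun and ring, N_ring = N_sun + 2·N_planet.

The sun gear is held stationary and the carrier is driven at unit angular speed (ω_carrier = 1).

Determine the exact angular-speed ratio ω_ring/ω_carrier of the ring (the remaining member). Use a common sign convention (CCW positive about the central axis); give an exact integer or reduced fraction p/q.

25/19

N_ring = 24 + 2·26 = 76
24(ω_s−ω_c) = −76(ω_r−ω_c),  ω_s=0, ω_c=1
ω_r = 1 − (24/76)(0−1) = 25/19
ω_r/ω_c = 25/19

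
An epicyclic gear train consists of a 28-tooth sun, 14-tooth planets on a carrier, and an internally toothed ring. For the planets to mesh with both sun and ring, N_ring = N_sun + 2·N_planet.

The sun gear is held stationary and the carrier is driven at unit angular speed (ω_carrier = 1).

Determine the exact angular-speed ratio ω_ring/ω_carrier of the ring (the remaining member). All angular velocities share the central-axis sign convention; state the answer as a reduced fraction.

N_ring = 28 + 2·14 = 56
28(ω_s−ω_c) = −56(ω_r−ω_c),  ω_s=0, ω_c=1
ω_r = 1 − (28/56)(0−1) = 3/2
ω_r/ω_c = 3/2

3/2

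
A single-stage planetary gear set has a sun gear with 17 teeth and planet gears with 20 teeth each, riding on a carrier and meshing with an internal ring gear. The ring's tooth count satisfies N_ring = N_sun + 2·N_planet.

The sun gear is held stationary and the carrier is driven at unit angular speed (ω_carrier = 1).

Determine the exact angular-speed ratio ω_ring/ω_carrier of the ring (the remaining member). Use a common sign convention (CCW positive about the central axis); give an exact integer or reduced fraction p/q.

74/57

N_ring = 17 + 2·20 = 57
17(ω_s−ω_c) = −57(ω_r−ω_c),  ω_s=0, ω_c=1
ω_r = 1 − (17/57)(0−1) = 74/57
ω_r/ω_c = 74/57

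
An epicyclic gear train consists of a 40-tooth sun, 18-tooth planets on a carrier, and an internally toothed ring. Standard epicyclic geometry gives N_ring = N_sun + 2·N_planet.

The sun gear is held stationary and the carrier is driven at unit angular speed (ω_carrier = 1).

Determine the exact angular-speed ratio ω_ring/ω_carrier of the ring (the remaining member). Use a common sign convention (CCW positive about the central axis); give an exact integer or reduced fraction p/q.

29/19

N_ring = 40 + 2·18 = 76
40(ω_s−ω_c) = −76(ω_r−ω_c),  ω_s=0, ω_c=1
ω_r = 1 − (40/76)(0−1) = 29/19
ω_r/ω_c = 29/19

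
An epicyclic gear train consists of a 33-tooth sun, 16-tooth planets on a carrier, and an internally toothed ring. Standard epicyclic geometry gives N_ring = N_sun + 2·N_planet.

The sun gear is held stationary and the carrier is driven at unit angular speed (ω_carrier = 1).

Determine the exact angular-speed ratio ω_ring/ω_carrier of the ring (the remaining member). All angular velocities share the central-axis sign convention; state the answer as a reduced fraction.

N_ring = 33 + 2·16 = 65
33(ω_s−ω_c) = −65(ω_r−ω_c),  ω_s=0, ω_c=1
ω_r = 1 − (33/65)(0−1) = 98/65
ω_r/ω_c = 98/65

98/65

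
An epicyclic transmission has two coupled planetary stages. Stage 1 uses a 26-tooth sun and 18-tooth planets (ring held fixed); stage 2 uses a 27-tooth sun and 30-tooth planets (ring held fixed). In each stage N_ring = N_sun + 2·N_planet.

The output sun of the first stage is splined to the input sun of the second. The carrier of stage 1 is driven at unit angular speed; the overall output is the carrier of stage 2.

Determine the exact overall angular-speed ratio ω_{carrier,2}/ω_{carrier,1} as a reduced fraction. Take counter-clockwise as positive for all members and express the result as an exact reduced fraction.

198/247

Stage 1: N_ring = 26 + 2·18 = 62
Stage 1: 26(ω_s−ω_c) = −62(ω_r−ω_c),  ω_r=0, ω_c=1
Stage 1: ω_s = 1 − (62/26)(0−1) = 44/13
  ⇒ ω_s¹/ω_c¹ = 44/13
Stage 2: N_ring = 27 + 2·30 = 87
Stage 2: 27(ω_s−ω_c) = −87(ω_r−ω_c),  ω_r=0, ω_s=1
Stage 2: 27(1−ω_c) = −87(0−ω_c)  ⇒  114ω_c = 27  ⇒  ω_c = 9/38
  ⇒ ω_c²/ω_s² = 9/38
Coupling ω_s² = ω_s¹ ⇒ overall = 44/13 × 9/38 = 198/247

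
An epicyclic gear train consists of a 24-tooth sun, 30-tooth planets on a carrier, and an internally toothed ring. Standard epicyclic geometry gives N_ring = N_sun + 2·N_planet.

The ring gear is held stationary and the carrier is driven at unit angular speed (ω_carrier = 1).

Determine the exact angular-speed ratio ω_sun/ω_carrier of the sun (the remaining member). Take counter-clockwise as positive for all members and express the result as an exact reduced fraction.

9/2

N_ring = 24 + 2·30 = 84
24(ω_s−ω_c) = −84(ω_r−ω_c),  ω_r=0, ω_c=1
ω_s = 1 − (84/24)(0−1) = 9/2
ω_s/ω_c = 9/2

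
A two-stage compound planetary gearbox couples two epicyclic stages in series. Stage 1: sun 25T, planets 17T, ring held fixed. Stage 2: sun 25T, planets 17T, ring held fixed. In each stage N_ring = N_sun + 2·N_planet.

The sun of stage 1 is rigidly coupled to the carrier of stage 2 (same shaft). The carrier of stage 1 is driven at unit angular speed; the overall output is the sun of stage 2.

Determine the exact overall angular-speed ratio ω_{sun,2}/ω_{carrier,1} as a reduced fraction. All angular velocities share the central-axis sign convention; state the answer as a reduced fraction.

7056/625

Stage 1: N_ring = 25 + 2·17 = 59
Stage 1: 25(ω_s−ω_c) = −59(ω_r−ω_c),  ω_r=0, ω_c=1
Stage 1: ω_s = 1 − (59/25)(0−1) = 84/25
  ⇒ ω_s¹/ω_c¹ = 84/25
Stage 2: N_ring = 25 + 2·17 = 59
Stage 2: 25(ω_s−ω_c) = −59(ω_r−ω_c),  ω_r=0, ω_c=1
Stage 2: ω_s = 1 − (59/25)(0−1) = 84/25
  ⇒ ω_s²/ω_c² = 84/25
Coupling ω_c² = ω_s¹ ⇒ overall = 84/25 × 84/25 = 7056/625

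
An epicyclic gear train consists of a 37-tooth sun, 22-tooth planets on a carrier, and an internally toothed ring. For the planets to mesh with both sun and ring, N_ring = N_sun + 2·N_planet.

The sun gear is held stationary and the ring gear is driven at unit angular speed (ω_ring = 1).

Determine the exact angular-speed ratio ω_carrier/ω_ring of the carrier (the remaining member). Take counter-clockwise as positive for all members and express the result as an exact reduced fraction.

81/118

N_ring = 37 + 2·22 = 81
37(ω_s−ω_c) = −81(ω_r−ω_c),  ω_s=0, ω_r=1
37(0−ω_c) = −81(1−ω_c)  ⇒  118ω_c = 81  ⇒  ω_c = 81/118
ω_c/ω_r = 81/118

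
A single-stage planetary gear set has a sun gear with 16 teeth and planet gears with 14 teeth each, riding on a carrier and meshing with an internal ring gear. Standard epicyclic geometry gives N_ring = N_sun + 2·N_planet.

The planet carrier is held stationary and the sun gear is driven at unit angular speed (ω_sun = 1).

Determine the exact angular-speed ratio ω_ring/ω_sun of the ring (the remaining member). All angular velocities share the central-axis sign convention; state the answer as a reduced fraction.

N_ring = 16 + 2·14 = 44
16(ω_s−ω_c) = −44(ω_r−ω_c),  ω_c=0, ω_s=1
ω_r = 0 − (16/44)(1−0) = -4/11
ω_r/ω_s = -4/11

-4/11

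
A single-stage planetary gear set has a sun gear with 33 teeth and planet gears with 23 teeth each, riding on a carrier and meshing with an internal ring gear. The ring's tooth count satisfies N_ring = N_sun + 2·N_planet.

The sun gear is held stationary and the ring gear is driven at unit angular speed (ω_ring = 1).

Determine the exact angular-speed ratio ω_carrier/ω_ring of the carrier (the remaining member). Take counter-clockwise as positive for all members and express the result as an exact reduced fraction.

N_ring = 33 + 2·23 = 79
33(ω_s−ω_c) = −79(ω_r−ω_c),  ω_s=0, ω_r=1
33(0−ω_c) = −79(1−ω_c)  ⇒  112ω_c = 79  ⇒  ω_c = 79/112
ω_c/ω_r = 79/112

79/112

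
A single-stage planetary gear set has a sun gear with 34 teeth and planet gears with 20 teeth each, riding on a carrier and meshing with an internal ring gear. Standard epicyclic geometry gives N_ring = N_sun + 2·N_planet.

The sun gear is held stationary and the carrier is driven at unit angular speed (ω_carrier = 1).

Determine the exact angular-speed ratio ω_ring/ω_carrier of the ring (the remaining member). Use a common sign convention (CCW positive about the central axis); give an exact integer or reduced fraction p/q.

N_ring = 34 + 2·20 = 74
34(ω_s−ω_c) = −74(ω_r−ω_c),  ω_s=0, ω_c=1
ω_r = 1 − (34/74)(0−1) = 54/37
ω_r/ω_c = 54/37

54/37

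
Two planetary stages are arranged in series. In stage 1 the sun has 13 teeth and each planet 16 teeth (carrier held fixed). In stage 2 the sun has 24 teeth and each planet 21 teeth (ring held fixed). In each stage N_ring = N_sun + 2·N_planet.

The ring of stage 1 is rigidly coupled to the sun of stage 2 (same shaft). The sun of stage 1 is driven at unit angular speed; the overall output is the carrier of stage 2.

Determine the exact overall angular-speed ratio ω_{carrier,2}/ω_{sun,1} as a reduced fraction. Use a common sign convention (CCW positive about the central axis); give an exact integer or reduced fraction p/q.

Stage 1: N_ring = 13 + 2·16 = 45
Stage 1: 13(ω_s−ω_c) = −45(ω_r−ω_c),  ω_c=0, ω_s=1
Stage 1: ω_r = 0 − (13/45)(1−0) = -13/45
  ⇒ ω_r¹/ω_s¹ = -13/45
Stage 2: N_ring = 24 + 2·21 = 66
Stage 2: 24(ω_s−ω_c) = −66(ω_r−ω_c),  ω_r=0, ω_s=1
Stage 2: 24(1−ω_c) = −66(0−ω_c)  ⇒  90ω_c = 24  ⇒  ω_c = 4/15
  ⇒ ω_c²/ω_s² = 4/15
Coupling ω_s² = ω_r¹ ⇒ overall = -13/45 × 4/15 = -52/675

-52/675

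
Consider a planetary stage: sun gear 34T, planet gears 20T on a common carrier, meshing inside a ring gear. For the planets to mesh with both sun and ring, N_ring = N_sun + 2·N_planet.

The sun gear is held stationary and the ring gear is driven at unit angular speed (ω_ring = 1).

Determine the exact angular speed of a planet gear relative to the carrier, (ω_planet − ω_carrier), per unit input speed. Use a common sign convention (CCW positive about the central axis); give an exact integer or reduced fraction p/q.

629/540

N_ring = 34 + 2·20 = 74
34(ω_s−ω_c) = −74(ω_r−ω_c),  ω_s=0, ω_r=1
34(0−ω_c) = −74(1−ω_c)  ⇒  108ω_c = 74  ⇒  ω_c = 37/54
sun–planet: 34·(0−37/54) = −20·(ω_p−ω_c)  ⇒  ω_p−ω_c = −(34/20)·(-37/54) = 629/540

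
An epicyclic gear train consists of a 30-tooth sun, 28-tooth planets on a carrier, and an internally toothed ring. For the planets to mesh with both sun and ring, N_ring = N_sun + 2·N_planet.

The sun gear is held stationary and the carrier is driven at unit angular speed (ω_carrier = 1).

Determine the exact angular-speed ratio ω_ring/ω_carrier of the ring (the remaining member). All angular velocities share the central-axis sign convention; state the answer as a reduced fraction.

N_ring = 30 + 2·28 = 86
30(ω_s−ω_c) = −86(ω_r−ω_c),  ω_s=0, ω_c=1
ω_r = 1 − (30/86)(0−1) = 58/43
ω_r/ω_c = 58/43

58/43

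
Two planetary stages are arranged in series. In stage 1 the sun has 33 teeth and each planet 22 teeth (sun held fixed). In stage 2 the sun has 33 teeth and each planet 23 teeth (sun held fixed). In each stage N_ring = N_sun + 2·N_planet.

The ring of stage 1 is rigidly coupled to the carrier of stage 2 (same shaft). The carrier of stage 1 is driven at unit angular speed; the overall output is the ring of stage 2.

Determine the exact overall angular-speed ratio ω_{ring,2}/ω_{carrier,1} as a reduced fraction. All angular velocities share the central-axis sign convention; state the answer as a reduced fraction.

Stage 1: N_ring = 33 + 2·22 = 77
Stage 1: 33(ω_s−ω_c) = −77(ω_r−ω_c),  ω_s=0, ω_c=1
Stage 1: ω_r = 1 − (33/77)(0−1) = 10/7
  ⇒ ω_r¹/ω_c¹ = 10/7
Stage 2: N_ring = 33 + 2·23 = 79
Stage 2: 33(ω_s−ω_c) = −79(ω_r−ω_c),  ω_s=0, ω_c=1
Stage 2: ω_r = 1 − (33/79)(0−1) = 112/79
  ⇒ ω_r²/ω_c² = 112/79
Coupling ω_c² = ω_r¹ ⇒ overall = 10/7 × 112/79 = 160/79

160/79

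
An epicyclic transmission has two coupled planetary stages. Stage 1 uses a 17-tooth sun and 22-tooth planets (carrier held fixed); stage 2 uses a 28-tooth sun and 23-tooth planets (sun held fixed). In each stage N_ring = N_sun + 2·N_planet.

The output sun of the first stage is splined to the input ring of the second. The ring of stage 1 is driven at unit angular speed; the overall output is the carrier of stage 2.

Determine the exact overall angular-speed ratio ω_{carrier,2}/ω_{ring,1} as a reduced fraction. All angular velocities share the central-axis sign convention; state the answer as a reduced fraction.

-2257/867

Stage 1: N_ring = 17 + 2·22 = 61
Stage 1: 17(ω_s−ω_c) = −61(ω_r−ω_c),  ω_c=0, ω_r=1
Stage 1: ω_s = 0 − (61/17)(1−0) = -61/17
  ⇒ ω_s¹/ω_r¹ = -61/17
Stage 2: N_ring = 28 + 2·23 = 74
Stage 2: 28(ω_s−ω_c) = −74(ω_r−ω_c),  ω_s=0, ω_r=1
Stage 2: 28(0−ω_c) = −74(1−ω_c)  ⇒  102ω_c = 74  ⇒  ω_c = 37/51
  ⇒ ω_c²/ω_r² = 37/51
Coupling ω_r² = ω_s¹ ⇒ overall = -61/17 × 37/51 = -2257/867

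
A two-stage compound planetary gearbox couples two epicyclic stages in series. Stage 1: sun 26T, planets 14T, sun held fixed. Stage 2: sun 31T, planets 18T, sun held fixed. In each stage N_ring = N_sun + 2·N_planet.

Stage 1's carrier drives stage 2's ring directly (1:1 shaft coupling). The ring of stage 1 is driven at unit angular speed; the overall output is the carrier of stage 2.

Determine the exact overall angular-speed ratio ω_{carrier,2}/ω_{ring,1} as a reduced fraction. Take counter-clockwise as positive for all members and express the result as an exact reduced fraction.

1809/3920

Stage 1: N_ring = 26 + 2·14 = 54
Stage 1: 26(ω_s−ω_c) = −54(ω_r−ω_c),  ω_s=0, ω_r=1
Stage 1: 26(0−ω_c) = −54(1−ω_c)  ⇒  80ω_c = 54  ⇒  ω_c = 27/40
  ⇒ ω_c¹/ω_r¹ = 27/40
Stage 2: N_ring = 31 + 2·18 = 67
Stage 2: 31(ω_s−ω_c) = −67(ω_r−ω_c),  ω_s=0, ω_r=1
Stage 2: 31(0−ω_c) = −67(1−ω_c)  ⇒  98ω_c = 67  ⇒  ω_c = 67/98
  ⇒ ω_c²/ω_r² = 67/98
Coupling ω_r² = ω_c¹ ⇒ overall = 27/40 × 67/98 = 1809/3920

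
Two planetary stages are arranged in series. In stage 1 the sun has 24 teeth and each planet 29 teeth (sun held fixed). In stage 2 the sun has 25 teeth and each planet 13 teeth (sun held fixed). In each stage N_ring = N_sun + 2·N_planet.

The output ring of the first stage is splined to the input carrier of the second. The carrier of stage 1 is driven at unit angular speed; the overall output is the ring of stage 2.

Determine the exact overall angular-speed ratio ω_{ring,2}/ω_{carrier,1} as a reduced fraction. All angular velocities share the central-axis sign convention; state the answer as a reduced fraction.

Stage 1: N_ring = 24 + 2·29 = 82
Stage 1: 24(ω_s−ω_c) = −82(ω_r−ω_c),  ω_s=0, ω_c=1
Stage 1: ω_r = 1 − (24/82)(0−1) = 53/41
  ⇒ ω_r¹/ω_c¹ = 53/41
Stage 2: N_ring = 25 + 2·13 = 51
Stage 2: 25(ω_s−ω_c) = −51(ω_r−ω_c),  ω_s=0, ω_c=1
Stage 2: ω_r = 1 − (25/51)(0−1) = 76/51
  ⇒ ω_r²/ω_c² = 76/51
Coupling ω_c² = ω_r¹ ⇒ overall = 53/41 × 76/51 = 4028/2091

4028/2091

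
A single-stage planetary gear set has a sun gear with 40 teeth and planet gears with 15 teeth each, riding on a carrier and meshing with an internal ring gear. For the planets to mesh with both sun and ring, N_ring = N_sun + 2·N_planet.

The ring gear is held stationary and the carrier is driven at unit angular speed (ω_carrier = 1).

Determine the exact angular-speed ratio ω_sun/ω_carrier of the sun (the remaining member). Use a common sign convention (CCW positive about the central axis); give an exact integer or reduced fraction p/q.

11/4

N_ring = 40 + 2·15 = 70
40(ω_s−ω_c) = −70(ω_r−ω_c),  ω_r=0, ω_c=1
ω_s = 1 − (70/40)(0−1) = 11/4
ω_s/ω_c = 11/4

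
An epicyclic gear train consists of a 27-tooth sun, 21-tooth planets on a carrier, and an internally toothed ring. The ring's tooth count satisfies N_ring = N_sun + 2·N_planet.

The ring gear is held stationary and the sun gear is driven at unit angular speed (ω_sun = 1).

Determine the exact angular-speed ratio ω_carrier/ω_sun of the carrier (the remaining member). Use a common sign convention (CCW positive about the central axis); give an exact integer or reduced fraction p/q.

9/32

N_ring = 27 + 2·21 = 69
27(ω_s−ω_c) = −69(ω_r−ω_c),  ω_r=0, ω_s=1
27(1−ω_c) = −69(0−ω_c)  ⇒  96ω_c = 27  ⇒  ω_c = 9/32
ω_c/ω_s = 9/32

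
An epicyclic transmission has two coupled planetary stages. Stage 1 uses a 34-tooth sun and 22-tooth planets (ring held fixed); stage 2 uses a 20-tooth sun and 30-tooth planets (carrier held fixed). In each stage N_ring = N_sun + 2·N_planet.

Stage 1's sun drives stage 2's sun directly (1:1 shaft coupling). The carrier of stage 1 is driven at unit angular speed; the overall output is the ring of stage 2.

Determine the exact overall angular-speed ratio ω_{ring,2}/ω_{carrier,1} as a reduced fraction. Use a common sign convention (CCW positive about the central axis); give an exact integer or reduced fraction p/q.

-14/17

Stage 1: N_ring = 34 + 2·22 = 78
Stage 1: 34(ω_s−ω_c) = −78(ω_r−ω_c),  ω_r=0, ω_c=1
Stage 1: ω_s = 1 − (78/34)(0−1) = 56/17
  ⇒ ω_s¹/ω_c¹ = 56/17
Stage 2: N_ring = 20 + 2·30 = 80
Stage 2: 20(ω_s−ω_c) = −80(ω_r−ω_c),  ω_c=0, ω_s=1
Stage 2: ω_r = 0 − (20/80)(1−0) = -1/4
  ⇒ ω_r²/ω_s² = -1/4
Coupling ω_s² = ω_s¹ ⇒ overall = 56/17 × -1/4 = -14/17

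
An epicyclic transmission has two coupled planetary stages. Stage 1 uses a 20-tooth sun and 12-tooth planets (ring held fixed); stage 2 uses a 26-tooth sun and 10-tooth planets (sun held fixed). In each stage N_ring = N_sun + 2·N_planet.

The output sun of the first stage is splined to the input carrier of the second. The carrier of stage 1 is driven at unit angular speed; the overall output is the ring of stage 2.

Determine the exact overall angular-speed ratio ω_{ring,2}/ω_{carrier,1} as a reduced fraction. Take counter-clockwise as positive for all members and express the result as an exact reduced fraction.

Stage 1: N_ring = 20 + 2·12 = 44
Stage 1: 20(ω_s−ω_c) = −44(ω_r−ω_c),  ω_r=0, ω_c=1
Stage 1: ω_s = 1 − (44/20)(0−1) = 16/5
  ⇒ ω_s¹/ω_c¹ = 16/5
Stage 2: N_ring = 26 + 2·10 = 46
Stage 2: 26(ω_s−ω_c) = −46(ω_r−ω_c),  ω_s=0, ω_c=1
Stage 2: ω_r = 1 − (26/46)(0−1) = 36/23
  ⇒ ω_r²/ω_c² = 36/23
Coupling ω_c² = ω_s¹ ⇒ overall = 16/5 × 36/23 = 576/115

576/115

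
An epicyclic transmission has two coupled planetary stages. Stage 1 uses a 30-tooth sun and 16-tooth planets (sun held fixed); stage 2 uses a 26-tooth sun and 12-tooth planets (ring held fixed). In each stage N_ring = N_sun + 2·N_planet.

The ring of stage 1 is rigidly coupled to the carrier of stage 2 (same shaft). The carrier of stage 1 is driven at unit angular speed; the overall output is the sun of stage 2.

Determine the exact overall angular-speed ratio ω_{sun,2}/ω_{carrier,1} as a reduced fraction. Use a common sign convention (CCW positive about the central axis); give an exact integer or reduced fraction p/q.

Stage 1: N_ring = 30 + 2·16 = 62
Stage 1: 30(ω_s−ω_c) = −62(ω_r−ω_c),  ω_s=0, ω_c=1
Stage 1: ω_r = 1 − (30/62)(0−1) = 46/31
  ⇒ ω_r¹/ω_c¹ = 46/31
Stage 2: N_ring = 26 + 2·12 = 50
Stage 2: 26(ω_s−ω_c) = −50(ω_r−ω_c),  ω_r=0, ω_c=1
Stage 2: ω_s = 1 − (50/26)(0−1) = 38/13
  ⇒ ω_s²/ω_c² = 38/13
Coupling ω_c² = ω_r¹ ⇒ overall = 46/31 × 38/13 = 1748/403

1748/403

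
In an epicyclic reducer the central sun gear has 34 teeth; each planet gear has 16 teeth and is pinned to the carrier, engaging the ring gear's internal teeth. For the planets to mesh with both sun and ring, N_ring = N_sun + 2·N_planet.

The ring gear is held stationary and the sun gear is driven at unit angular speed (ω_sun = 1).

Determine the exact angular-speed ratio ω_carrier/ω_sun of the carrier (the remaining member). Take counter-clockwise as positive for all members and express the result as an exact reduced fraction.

N_ring = 34 + 2·16 = 66
34(ω_s−ω_c) = −66(ω_r−ω_c),  ω_r=0, ω_s=1
34(1−ω_c) = −66(0−ω_c)  ⇒  100ω_c = 34  ⇒  ω_c = 17/50
ω_c/ω_s = 17/50

17/50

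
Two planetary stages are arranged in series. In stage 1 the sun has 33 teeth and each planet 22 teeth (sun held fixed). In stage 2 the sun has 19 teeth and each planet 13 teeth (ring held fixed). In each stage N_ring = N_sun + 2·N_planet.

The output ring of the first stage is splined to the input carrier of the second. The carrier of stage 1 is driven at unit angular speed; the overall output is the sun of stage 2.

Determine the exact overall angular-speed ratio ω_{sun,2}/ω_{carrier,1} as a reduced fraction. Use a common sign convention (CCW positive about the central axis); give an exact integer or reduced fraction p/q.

640/133

Stage 1: N_ring = 33 + 2·22 = 77
Stage 1: 33(ω_s−ω_c) = −77(ω_r−ω_c),  ω_s=0, ω_c=1
Stage 1: ω_r = 1 − (33/77)(0−1) = 10/7
  ⇒ ω_r¹/ω_c¹ = 10/7
Stage 2: N_ring = 19 + 2·13 = 45
Stage 2: 19(ω_s−ω_c) = −45(ω_r−ω_c),  ω_r=0, ω_c=1
Stage 2: ω_s = 1 − (45/19)(0−1) = 64/19
  ⇒ ω_s²/ω_c² = 64/19
Coupling ω_c² = ω_r¹ ⇒ overall = 10/7 × 64/19 = 640/133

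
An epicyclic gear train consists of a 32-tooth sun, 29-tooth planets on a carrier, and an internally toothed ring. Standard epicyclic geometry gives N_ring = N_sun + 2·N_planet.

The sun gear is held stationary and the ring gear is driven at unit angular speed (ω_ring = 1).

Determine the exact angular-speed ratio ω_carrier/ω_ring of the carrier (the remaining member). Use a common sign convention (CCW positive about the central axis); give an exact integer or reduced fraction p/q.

45/61

N_ring = 32 + 2·29 = 90
32(ω_s−ω_c) = −90(ω_r−ω_c),  ω_s=0, ω_r=1
32(0−ω_c) = −90(1−ω_c)  ⇒  122ω_c = 90  ⇒  ω_c = 45/61
ω_c/ω_r = 45/61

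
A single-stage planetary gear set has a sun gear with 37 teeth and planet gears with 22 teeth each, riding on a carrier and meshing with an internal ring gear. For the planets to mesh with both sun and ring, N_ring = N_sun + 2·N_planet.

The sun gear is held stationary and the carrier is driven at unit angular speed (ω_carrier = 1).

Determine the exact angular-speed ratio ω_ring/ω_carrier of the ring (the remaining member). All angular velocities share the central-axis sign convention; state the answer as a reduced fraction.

118/81

N_ring = 37 + 2·22 = 81
37(ω_s−ω_c) = −81(ω_r−ω_c),  ω_s=0, ω_c=1
ω_r = 1 − (37/81)(0−1) = 118/81
ω_r/ω_c = 118/81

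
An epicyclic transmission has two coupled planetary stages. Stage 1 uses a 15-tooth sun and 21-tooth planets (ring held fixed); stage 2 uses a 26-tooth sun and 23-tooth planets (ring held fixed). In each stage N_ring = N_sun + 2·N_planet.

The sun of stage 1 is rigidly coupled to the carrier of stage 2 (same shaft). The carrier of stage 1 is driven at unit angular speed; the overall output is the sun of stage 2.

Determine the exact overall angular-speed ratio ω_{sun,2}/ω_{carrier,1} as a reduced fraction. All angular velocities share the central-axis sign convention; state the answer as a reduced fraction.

Stage 1: N_ring = 15 + 2·21 = 57
Stage 1: 15(ω_s−ω_c) = −57(ω_r−ω_c),  ω_r=0, ω_c=1
Stage 1: ω_s = 1 − (57/15)(0−1) = 24/5
  ⇒ ω_s¹/ω_c¹ = 24/5
Stage 2: N_ring = 26 + 2·23 = 72
Stage 2: 26(ω_s−ω_c) = −72(ω_r−ω_c),  ω_r=0, ω_c=1
Stage 2: ω_s = 1 − (72/26)(0−1) = 49/13
  ⇒ ω_s²/ω_c² = 49/13
Coupling ω_c² = ω_s¹ ⇒ overall = 24/5 × 49/13 = 1176/65

1176/65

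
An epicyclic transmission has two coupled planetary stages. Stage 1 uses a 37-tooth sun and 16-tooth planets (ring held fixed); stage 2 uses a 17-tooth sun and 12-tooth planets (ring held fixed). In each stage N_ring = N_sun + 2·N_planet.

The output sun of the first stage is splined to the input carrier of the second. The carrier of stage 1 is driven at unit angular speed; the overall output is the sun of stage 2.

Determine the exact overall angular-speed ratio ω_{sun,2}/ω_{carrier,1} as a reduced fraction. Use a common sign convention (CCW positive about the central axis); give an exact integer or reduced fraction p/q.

6148/629

Stage 1: N_ring = 37 + 2·16 = 69
Stage 1: 37(ω_s−ω_c) = −69(ω_r−ω_c),  ω_r=0, ω_c=1
Stage 1: ω_s = 1 − (69/37)(0−1) = 106/37
  ⇒ ω_s¹/ω_c¹ = 106/37
Stage 2: N_ring = 17 + 2·12 = 41
Stage 2: 17(ω_s−ω_c) = −41(ω_r−ω_c),  ω_r=0, ω_c=1
Stage 2: ω_s = 1 − (41/17)(0−1) = 58/17
  ⇒ ω_s²/ω_c² = 58/17
Coupling ω_c² = ω_s¹ ⇒ overall = 106/37 × 58/17 = 6148/629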